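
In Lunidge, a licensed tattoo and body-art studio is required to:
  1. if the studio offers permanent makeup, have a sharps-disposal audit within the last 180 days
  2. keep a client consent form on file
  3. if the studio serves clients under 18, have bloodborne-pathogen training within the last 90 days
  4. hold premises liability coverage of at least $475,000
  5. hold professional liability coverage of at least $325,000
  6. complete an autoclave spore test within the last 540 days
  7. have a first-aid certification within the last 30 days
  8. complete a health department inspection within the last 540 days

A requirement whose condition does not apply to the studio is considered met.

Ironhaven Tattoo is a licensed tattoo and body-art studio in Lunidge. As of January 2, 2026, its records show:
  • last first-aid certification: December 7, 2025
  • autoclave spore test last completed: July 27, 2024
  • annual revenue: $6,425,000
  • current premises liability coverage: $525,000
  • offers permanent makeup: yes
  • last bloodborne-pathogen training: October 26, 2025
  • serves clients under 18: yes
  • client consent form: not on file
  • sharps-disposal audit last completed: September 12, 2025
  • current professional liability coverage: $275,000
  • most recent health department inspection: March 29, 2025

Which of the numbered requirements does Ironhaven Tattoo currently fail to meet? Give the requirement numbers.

1. condition 'offers permanent makeup' holds; sharps-disposal audit 112 days ago vs limit 180 → met
2. client consent form absent → not met
3. condition 'serves clients under 18' holds; bloodborne-pathogen training 68 days ago vs limit 90 → met
4. premises liability coverage $525,000 ≥ $475,000 → met
5. professional liability coverage $275,000 < $325,000 → not met
6. autoclave spore test 524 days ago vs limit 540 → met
7. first-aid certification 26 days ago vs limit 30 → met
8. health department inspection 279 days ago vs limit 540 → met
Not met: 2, 5

2, 5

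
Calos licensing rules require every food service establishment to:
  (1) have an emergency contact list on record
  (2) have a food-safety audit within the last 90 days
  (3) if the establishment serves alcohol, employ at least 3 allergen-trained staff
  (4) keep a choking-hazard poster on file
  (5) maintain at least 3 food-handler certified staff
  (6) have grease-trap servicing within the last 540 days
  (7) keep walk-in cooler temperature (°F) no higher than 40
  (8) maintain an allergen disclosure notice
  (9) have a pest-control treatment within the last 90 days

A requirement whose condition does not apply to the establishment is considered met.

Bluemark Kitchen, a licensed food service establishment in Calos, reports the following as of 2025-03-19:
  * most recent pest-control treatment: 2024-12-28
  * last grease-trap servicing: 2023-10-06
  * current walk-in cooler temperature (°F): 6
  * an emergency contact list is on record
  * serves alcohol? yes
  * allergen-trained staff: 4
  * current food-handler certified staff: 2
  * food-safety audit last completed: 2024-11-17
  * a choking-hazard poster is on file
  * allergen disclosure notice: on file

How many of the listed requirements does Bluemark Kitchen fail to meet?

2

1. emergency contact list present → met
2. food-safety audit 122 days ago vs limit 90 → not met
3. condition 'serves alcohol' holds; allergen-trained staff 4 ≥ 3 → met
4. choking-hazard poster present → met
5. food-handler certified staff 2 < 3 → not met
6. grease-trap servicing 530 days ago vs limit 540 → met
7. walk-in cooler temperature (°F) 6 ≤ 40 → met
8. allergen disclosure notice present → met
9. pest-control treatment 81 days ago vs limit 90 → met
Not met: 2 of 9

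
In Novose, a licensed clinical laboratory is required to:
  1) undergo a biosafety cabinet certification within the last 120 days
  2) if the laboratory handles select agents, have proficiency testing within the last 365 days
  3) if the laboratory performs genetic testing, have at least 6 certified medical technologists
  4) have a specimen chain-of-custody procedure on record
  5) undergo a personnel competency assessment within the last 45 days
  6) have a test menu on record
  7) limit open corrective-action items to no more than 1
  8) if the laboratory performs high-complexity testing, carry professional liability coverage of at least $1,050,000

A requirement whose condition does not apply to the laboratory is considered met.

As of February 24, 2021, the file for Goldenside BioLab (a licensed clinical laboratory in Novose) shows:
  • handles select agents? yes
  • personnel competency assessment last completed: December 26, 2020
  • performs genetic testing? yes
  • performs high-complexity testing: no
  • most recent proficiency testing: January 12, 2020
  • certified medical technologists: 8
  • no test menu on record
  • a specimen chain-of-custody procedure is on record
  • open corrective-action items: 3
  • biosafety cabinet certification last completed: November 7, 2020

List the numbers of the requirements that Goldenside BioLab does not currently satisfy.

1. biosafety cabinet certification 109 days ago vs limit 120 → met
2. condition 'handles select agents' holds; proficiency testing 409 days ago vs limit 365 → not met
3. condition 'performs genetic testing' holds; certified medical technologists 8 ≥ 6 → met
4. specimen chain-of-custody procedure present → met
5. personnel competency assessment 60 days ago vs limit 45 → not met
6. test menu absent → not met
7. open corrective-action items 3 > 1 → not met
8. condition 'performs high-complexity testing' does not hold → requirement n/a → met
Not met: 2, 5, 6, 7

2, 5, 6, 7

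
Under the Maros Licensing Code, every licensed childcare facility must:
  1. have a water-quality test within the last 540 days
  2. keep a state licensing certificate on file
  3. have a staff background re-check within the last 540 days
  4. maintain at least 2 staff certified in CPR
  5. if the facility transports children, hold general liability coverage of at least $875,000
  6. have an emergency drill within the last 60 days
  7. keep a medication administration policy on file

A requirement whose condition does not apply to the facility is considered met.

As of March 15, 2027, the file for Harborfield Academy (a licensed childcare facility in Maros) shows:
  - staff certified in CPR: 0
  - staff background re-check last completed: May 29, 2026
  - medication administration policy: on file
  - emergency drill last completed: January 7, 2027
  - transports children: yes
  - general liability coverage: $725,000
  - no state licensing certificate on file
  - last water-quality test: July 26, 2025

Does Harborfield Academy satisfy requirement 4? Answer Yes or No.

4. staff certified in CPR 0 < 2 → not met

No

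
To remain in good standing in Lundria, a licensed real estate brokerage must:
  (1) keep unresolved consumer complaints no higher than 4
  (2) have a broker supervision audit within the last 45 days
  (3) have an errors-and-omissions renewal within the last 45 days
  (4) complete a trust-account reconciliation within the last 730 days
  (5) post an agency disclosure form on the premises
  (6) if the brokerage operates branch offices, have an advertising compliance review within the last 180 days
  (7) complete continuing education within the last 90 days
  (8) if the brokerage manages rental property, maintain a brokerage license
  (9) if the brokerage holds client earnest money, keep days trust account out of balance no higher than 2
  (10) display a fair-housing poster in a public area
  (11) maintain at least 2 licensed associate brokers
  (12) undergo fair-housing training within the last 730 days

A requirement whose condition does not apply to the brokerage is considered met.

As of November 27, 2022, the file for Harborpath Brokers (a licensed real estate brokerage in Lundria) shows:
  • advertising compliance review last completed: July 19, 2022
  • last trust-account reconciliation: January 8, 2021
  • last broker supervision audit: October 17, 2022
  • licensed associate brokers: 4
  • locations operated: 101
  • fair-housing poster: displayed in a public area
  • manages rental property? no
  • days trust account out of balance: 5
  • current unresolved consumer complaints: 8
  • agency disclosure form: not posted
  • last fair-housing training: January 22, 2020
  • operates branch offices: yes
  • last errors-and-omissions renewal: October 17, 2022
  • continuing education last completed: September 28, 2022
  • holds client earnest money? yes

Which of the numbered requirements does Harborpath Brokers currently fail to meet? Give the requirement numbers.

1. unresolved consumer complaints 8 > 4 → not met
2. broker supervision audit 41 days ago vs limit 45 → met
3. errors-and-omissions renewal 41 days ago vs limit 45 → met
4. trust-account reconciliation 688 days ago vs limit 730 → met
5. agency disclosure form absent → not met
6. condition 'operates branch offices' holds; advertising compliance review 131 days ago vs limit 180 → met
7. continuing education 60 days ago vs limit 90 → met
8. condition 'manages rental property' does not hold → requirement n/a → met
9. condition 'holds client earnest money' holds; days trust account out of balance 5 > 2 → not met
10. fair-housing poster present → met
11. licensed associate brokers 4 ≥ 2 → met
12. fair-housing training 1040 days ago vs limit 730 → not met
Not met: 1, 5, 9, 12

1, 5, 9, 12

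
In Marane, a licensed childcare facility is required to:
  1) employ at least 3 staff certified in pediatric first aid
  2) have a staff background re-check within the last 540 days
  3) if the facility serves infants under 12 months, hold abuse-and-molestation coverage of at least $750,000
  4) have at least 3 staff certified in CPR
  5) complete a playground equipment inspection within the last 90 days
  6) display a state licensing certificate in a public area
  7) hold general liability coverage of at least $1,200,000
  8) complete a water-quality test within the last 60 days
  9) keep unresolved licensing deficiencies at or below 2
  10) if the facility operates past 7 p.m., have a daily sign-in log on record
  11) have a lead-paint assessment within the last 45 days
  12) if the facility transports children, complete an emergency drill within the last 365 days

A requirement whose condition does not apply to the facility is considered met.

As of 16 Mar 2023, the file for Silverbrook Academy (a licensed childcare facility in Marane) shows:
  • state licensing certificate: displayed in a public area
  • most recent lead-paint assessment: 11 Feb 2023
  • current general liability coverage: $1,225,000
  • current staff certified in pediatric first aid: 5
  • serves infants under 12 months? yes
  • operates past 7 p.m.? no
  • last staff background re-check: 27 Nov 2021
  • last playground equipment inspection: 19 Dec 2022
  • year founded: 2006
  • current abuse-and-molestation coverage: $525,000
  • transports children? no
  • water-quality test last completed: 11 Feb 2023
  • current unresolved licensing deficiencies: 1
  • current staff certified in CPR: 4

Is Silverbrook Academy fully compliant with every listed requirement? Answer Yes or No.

1. staff certified in pediatric first aid 5 ≥ 3 → met
2. staff background re-check 474 days ago vs limit 540 → met
3. condition 'serves infants under 12 months' holds; abuse-and-molestation coverage $525,000 < $750,000 → not met
4. staff certified in CPR 4 ≥ 3 → met
5. playground equipment inspection 87 days ago vs limit 90 → met
6. state licensing certificate present → met
7. general liability coverage $1,225,000 ≥ $1,200,000 → met
8. water-quality test 33 days ago vs limit 60 → met
9. unresolved licensing deficiencies 1 ≤ 2 → met
10. condition 'operates past 7 p.m.' does not hold → requirement n/a → met
11. lead-paint assessment 33 days ago vs limit 45 → met
12. condition 'transports children' does not hold → requirement n/a → met
Not met: 3

No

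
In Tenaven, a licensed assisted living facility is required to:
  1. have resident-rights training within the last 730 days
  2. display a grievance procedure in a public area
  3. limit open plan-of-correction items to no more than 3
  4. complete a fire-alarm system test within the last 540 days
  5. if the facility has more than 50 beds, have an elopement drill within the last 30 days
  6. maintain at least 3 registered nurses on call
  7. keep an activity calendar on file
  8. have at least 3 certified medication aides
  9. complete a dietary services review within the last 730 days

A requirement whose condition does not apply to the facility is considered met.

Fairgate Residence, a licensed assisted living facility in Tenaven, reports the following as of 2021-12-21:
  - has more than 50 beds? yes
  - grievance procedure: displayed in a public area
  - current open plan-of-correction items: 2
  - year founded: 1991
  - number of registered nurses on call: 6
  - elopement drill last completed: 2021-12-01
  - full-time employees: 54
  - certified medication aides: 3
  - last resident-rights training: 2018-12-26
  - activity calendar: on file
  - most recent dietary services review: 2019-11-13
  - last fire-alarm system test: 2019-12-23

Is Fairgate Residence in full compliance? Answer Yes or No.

1. resident-rights training 1091 days ago vs limit 730 → not met
2. grievance procedure present → met
3. open plan-of-correction items 2 ≤ 3 → met
4. fire-alarm system test 729 days ago vs limit 540 → not met
5. condition 'has more than 50 beds' holds; elopement drill 20 days ago vs limit 30 → met
6. registered nurses on call 6 ≥ 3 → met
7. activity calendar present → met
8. certified medication aides 3 ≥ 3 → met
9. dietary services review 769 days ago vs limit 730 → not met
Not met: 1, 4, 9

No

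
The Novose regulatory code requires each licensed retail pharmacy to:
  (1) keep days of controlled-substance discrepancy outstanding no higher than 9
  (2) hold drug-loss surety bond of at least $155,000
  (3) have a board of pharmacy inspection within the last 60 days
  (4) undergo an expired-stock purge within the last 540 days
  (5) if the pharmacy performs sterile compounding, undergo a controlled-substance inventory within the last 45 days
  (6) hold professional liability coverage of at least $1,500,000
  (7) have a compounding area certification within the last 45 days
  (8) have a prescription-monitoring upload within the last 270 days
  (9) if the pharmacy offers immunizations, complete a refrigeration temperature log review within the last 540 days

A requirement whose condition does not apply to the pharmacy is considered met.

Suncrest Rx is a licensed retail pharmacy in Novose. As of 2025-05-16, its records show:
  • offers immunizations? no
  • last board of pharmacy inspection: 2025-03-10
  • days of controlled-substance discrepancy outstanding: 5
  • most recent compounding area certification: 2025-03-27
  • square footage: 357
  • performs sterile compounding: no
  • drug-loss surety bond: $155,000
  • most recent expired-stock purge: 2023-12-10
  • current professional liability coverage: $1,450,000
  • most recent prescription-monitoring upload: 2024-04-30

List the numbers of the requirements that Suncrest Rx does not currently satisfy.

1. days of controlled-substance discrepancy outstanding 5 ≤ 9 → met
2. drug-loss surety bond $155,000 ≥ $155,000 → met
3. board of pharmacy inspection 67 days ago vs limit 60 → not met
4. expired-stock purge 523 days ago vs limit 540 → met
5. condition 'performs sterile compounding' does not hold → requirement n/a → met
6. professional liability coverage $1,450,000 < $1,500,000 → not met
7. compounding area certification 50 days ago vs limit 45 → not met
8. prescription-monitoring upload 381 days ago vs limit 270 → not met
9. condition 'offers immunizations' does not hold → requirement n/a → met
Not met: 3, 6, 7, 8

3, 6, 7, 8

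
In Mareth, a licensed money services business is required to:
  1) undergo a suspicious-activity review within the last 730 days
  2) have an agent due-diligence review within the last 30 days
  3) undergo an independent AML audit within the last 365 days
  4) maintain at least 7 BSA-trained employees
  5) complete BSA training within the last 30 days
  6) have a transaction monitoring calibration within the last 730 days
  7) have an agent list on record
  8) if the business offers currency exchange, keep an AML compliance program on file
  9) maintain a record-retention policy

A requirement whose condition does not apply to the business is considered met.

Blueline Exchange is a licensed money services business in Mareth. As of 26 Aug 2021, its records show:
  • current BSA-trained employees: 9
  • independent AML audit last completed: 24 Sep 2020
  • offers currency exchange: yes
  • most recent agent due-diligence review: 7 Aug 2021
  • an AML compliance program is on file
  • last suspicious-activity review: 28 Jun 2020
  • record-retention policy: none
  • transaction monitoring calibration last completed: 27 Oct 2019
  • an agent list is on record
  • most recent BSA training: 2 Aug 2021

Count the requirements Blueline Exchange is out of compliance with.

1. suspicious-activity review 424 days ago vs limit 730 → met
2. agent due-diligence review 19 days ago vs limit 30 → met
3. independent AML audit 336 days ago vs limit 365 → met
4. BSA-trained employees 9 ≥ 7 → met
5. BSA training 24 days ago vs limit 30 → met
6. transaction monitoring calibration 669 days ago vs limit 730 → met
7. agent list present → met
8. condition 'offers currency exchange' holds; AML compliance program present → met
9. record-retention policy absent → not met
Not met: 1 of 9

1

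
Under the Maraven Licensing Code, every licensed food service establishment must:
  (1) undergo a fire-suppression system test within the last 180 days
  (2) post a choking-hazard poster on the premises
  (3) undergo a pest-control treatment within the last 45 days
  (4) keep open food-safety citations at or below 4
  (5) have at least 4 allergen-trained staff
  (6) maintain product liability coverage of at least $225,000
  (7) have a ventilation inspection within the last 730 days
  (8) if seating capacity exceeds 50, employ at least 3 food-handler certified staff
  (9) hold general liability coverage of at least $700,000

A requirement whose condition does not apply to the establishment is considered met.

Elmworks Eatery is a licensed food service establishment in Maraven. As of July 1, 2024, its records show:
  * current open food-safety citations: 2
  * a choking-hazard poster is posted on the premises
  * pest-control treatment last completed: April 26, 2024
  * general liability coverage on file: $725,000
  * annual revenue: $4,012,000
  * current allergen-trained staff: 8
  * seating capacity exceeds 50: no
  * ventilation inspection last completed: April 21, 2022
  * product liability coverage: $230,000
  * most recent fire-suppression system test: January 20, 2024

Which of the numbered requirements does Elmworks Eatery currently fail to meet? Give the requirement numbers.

3, 7

1. fire-suppression system test 163 days ago vs limit 180 → met
2. choking-hazard poster present → met
3. pest-control treatment 66 days ago vs limit 45 → not met
4. open food-safety citations 2 ≤ 4 → met
5. allergen-trained staff 8 ≥ 4 → met
6. product liability coverage $230,000 ≥ $225,000 → met
7. ventilation inspection 802 days ago vs limit 730 → not met
8. condition 'seating capacity exceeds 50' does not hold → requirement n/a → met
9. general liability coverage $725,000 ≥ $700,000 → met
Not met: 3, 7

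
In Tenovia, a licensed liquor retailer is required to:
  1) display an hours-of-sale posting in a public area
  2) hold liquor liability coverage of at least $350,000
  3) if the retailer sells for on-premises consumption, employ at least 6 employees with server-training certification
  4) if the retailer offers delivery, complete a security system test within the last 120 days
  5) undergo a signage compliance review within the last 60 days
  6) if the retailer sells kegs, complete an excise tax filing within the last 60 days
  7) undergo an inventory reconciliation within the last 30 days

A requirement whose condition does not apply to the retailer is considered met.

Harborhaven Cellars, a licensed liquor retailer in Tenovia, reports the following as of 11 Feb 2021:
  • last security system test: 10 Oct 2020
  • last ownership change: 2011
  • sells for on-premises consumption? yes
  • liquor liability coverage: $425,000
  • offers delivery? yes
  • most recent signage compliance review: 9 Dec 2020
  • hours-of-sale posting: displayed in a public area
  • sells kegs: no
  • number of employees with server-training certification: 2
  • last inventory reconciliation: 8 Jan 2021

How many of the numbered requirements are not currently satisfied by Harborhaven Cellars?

4

1. hours-of-sale posting present → met
2. liquor liability coverage $425,000 ≥ $350,000 → met
3. condition 'sells for on-premises consumption' holds; employees with server-training certification 2 < 6 → not met
4. condition 'offers delivery' holds; security system test 124 days ago vs limit 120 → not met
5. signage compliance review 64 days ago vs limit 60 → not met
6. condition 'sells kegs' does not hold → requirement n/a → met
7. inventory reconciliation 34 days ago vs limit 30 → not met
Not met: 4 of 7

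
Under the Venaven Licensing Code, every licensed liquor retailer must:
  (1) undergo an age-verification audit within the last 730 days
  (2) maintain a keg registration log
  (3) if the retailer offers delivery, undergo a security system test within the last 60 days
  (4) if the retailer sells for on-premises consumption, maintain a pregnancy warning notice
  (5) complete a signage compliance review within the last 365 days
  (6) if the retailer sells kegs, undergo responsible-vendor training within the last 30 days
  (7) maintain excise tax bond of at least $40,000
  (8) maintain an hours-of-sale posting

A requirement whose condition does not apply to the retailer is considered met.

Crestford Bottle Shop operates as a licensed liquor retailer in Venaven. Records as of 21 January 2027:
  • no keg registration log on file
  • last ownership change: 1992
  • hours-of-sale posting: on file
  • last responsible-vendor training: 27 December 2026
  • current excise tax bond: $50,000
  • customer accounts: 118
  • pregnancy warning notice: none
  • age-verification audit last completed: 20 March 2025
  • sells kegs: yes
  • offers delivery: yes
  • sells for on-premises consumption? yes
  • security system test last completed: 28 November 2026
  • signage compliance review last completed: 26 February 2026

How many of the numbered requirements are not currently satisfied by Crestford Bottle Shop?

2

1. age-verification audit 672 days ago vs limit 730 → met
2. keg registration log absent → not met
3. condition 'offers delivery' holds; security system test 54 days ago vs limit 60 → met
4. condition 'sells for on-premises consumption' holds; pregnancy warning notice absent → not met
5. signage compliance review 329 days ago vs limit 365 → met
6. condition 'sells kegs' holds; responsible-vendor training 25 days ago vs limit 30 → met
7. excise tax bond $50,000 ≥ $40,000 → met
8. hours-of-sale posting present → met
Not met: 2 of 8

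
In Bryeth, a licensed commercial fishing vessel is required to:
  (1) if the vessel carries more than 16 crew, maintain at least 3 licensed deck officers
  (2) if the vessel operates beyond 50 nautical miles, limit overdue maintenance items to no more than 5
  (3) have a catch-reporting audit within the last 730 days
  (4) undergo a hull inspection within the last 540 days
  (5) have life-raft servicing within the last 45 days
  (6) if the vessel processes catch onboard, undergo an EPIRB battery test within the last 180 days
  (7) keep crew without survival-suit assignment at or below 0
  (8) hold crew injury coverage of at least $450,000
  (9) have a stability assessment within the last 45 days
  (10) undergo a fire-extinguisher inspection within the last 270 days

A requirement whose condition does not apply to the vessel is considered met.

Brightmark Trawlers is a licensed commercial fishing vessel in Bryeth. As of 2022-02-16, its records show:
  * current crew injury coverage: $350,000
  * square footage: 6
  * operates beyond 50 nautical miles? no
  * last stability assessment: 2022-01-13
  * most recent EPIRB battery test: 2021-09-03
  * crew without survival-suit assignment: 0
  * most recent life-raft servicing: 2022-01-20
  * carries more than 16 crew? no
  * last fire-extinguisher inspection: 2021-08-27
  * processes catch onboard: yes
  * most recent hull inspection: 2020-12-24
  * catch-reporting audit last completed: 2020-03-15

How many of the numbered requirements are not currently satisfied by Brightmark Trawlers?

1. condition 'carries more than 16 crew' does not hold → requirement n/a → met
2. condition 'operates beyond 50 nautical miles' does not hold → requirement n/a → met
3. catch-reporting audit 703 days ago vs limit 730 → met
4. hull inspection 419 days ago vs limit 540 → met
5. life-raft servicing 27 days ago vs limit 45 → met
6. condition 'processes catch onboard' holds; EPIRB battery test 166 days ago vs limit 180 → met
7. crew without survival-suit assignment 0 ≤ 0 → met
8. crew injury coverage $350,000 < $450,000 → not met
9. stability assessment 34 days ago vs limit 45 → met
10. fire-extinguisher inspection 173 days ago vs limit 270 → met
Not met: 1 of 10

1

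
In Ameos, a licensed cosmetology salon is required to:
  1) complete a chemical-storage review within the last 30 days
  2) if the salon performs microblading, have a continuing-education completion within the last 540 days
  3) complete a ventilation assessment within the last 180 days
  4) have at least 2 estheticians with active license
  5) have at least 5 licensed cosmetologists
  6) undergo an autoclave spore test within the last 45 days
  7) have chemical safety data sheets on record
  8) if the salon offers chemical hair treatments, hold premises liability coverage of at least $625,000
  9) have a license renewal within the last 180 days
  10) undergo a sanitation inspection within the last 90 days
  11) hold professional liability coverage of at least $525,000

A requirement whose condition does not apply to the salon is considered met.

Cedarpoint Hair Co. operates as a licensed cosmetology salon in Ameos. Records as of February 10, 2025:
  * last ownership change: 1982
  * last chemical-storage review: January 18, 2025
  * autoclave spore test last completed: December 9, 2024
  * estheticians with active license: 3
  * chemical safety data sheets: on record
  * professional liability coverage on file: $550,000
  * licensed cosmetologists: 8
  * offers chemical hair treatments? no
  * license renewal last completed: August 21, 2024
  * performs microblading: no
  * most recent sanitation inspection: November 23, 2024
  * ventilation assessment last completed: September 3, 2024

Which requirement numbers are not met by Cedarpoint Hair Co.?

6

1. chemical-storage review 23 days ago vs limit 30 → met
2. condition 'performs microblading' does not hold → requirement n/a → met
3. ventilation assessment 160 days ago vs limit 180 → met
4. estheticians with active license 3 ≥ 2 → met
5. licensed cosmetologists 8 ≥ 5 → met
6. autoclave spore test 63 days ago vs limit 45 → not met
7. chemical safety data sheets present → met
8. condition 'offers chemical hair treatments' does not hold → requirement n/a → met
9. license renewal 173 days ago vs limit 180 → met
10. sanitation inspection 79 days ago vs limit 90 → met
11. professional liability coverage $550,000 ≥ $525,000 → met
Not met: 6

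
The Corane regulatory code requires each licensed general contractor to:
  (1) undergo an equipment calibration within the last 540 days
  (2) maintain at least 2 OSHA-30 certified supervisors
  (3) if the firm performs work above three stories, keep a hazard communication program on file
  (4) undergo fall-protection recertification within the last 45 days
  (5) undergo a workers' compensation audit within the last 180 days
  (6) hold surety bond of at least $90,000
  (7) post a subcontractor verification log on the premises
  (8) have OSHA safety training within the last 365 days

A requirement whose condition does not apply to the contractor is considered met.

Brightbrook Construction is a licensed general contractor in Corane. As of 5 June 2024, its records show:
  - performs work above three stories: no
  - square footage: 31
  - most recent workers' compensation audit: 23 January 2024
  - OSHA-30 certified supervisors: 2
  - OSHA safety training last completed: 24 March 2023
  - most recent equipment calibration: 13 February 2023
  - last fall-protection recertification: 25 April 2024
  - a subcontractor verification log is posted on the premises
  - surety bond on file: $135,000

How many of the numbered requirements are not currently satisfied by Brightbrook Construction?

1. equipment calibration 478 days ago vs limit 540 → met
2. OSHA-30 certified supervisors 2 ≥ 2 → met
3. condition 'performs work above three stories' does not hold → requirement n/a → met
4. fall-protection recertification 41 days ago vs limit 45 → met
5. workers' compensation audit 134 days ago vs limit 180 → met
6. surety bond $135,000 ≥ $90,000 → met
7. subcontractor verification log present → met
8. OSHA safety training 439 days ago vs limit 365 → not met
Not met: 1 of 8

1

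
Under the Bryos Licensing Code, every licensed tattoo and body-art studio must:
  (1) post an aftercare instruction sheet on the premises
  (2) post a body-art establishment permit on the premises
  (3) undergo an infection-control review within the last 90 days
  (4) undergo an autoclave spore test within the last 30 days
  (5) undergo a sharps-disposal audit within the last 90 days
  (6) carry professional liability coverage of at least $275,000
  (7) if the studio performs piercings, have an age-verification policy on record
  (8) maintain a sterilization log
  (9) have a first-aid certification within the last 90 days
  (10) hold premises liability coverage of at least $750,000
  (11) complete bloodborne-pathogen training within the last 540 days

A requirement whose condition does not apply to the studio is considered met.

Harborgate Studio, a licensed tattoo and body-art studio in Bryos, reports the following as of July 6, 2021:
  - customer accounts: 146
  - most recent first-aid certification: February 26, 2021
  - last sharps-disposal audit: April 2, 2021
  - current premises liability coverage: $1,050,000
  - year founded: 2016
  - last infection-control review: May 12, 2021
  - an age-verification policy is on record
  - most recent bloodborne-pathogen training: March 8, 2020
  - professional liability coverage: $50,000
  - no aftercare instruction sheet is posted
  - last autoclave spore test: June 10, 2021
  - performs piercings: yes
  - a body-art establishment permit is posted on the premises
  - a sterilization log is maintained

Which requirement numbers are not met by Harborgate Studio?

1. aftercare instruction sheet absent → not met
2. body-art establishment permit present → met
3. infection-control review 55 days ago vs limit 90 → met
4. autoclave spore test 26 days ago vs limit 30 → met
5. sharps-disposal audit 95 days ago vs limit 90 → not met
6. professional liability coverage $50,000 < $275,000 → not met
7. condition 'performs piercings' holds; age-verification policy present → met
8. sterilization log present → met
9. first-aid certification 130 days ago vs limit 90 → not met
10. premises liability coverage $1,050,000 ≥ $750,000 → met
11. bloodborne-pathogen training 485 days ago vs limit 540 → met
Not met: 1, 5, 6, 9

1, 5, 6, 9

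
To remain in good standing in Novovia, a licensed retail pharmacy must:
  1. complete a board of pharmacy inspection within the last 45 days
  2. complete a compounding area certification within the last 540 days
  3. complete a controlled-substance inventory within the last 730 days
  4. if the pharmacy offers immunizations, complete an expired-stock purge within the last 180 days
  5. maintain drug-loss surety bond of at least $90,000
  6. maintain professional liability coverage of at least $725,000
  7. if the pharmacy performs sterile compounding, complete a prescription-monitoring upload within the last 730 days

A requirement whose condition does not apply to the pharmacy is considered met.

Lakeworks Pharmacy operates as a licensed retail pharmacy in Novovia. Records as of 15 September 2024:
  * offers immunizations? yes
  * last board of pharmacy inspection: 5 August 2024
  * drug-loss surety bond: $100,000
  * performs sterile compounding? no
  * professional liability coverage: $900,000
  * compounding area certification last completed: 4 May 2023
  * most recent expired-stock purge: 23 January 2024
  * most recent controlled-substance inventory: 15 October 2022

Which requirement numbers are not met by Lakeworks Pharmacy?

4

1. board of pharmacy inspection 41 days ago vs limit 45 → met
2. compounding area certification 500 days ago vs limit 540 → met
3. controlled-substance inventory 701 days ago vs limit 730 → met
4. condition 'offers immunizations' holds; expired-stock purge 236 days ago vs limit 180 → not met
5. drug-loss surety bond $100,000 ≥ $90,000 → met
6. professional liability coverage $900,000 ≥ $725,000 → met
7. condition 'performs sterile compounding' does not hold → requirement n/a → met
Not met: 4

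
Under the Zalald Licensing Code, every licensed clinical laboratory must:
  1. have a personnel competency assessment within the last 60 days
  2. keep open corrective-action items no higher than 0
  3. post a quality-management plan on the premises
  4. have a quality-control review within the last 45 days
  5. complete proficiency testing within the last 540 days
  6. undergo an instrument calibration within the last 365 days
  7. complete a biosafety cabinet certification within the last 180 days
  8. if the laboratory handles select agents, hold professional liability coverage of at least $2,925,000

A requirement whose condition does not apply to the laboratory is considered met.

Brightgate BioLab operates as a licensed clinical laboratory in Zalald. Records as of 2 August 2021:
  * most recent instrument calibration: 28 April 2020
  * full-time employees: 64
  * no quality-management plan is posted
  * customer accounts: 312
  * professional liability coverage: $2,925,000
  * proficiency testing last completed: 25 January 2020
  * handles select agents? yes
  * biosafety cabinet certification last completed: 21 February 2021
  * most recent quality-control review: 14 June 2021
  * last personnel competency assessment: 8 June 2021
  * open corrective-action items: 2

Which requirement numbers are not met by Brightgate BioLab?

2, 3, 4, 5, 6

1. personnel competency assessment 55 days ago vs limit 60 → met
2. open corrective-action items 2 > 0 → not met
3. quality-management plan absent → not met
4. quality-control review 49 days ago vs limit 45 → not met
5. proficiency testing 555 days ago vs limit 540 → not met
6. instrument calibration 461 days ago vs limit 365 → not met
7. biosafety cabinet certification 162 days ago vs limit 180 → met
8. condition 'handles select agents' holds; professional liability coverage $2,925,000 ≥ $2,925,000 → met
Not met: 2, 3, 4, 5, 6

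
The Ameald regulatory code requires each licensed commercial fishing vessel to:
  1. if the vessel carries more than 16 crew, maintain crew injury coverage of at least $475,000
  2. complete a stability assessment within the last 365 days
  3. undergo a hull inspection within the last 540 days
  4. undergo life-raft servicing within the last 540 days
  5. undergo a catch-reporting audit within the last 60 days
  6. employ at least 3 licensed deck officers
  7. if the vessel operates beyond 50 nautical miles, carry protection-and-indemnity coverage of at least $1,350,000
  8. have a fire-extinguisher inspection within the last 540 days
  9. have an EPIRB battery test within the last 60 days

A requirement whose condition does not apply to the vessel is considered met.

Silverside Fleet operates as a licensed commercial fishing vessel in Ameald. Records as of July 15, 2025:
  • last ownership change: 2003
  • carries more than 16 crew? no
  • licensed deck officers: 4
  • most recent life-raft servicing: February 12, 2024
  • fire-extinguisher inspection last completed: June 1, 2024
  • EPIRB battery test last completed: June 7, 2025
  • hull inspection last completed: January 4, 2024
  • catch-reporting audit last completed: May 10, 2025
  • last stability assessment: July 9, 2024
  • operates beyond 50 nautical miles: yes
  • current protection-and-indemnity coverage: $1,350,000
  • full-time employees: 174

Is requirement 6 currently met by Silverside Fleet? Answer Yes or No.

6. licensed deck officers 4 ≥ 3 → met

Yes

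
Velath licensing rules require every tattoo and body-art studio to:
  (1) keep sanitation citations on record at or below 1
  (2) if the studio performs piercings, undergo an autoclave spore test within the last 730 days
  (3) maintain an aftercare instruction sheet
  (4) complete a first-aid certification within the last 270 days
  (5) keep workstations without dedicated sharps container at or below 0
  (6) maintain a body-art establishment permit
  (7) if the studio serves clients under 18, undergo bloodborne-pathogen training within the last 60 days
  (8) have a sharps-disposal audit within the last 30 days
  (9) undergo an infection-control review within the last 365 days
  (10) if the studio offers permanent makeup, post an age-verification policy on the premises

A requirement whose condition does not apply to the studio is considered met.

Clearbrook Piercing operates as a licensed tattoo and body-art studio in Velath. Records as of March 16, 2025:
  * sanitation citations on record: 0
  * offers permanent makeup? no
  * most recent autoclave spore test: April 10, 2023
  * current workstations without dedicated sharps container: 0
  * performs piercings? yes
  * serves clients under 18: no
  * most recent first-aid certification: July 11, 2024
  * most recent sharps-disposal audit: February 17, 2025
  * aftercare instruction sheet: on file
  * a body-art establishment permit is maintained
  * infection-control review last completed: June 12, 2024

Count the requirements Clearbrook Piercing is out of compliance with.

1. sanitation citations on record 0 ≤ 1 → met
2. condition 'performs piercings' holds; autoclave spore test 706 days ago vs limit 730 → met
3. aftercare instruction sheet present → met
4. first-aid certification 248 days ago vs limit 270 → met
5. workstations without dedicated sharps container 0 ≤ 0 → met
6. body-art establishment permit present → met
7. condition 'serves clients under 18' does not hold → requirement n/a → met
8. sharps-disposal audit 27 days ago vs limit 30 → met
9. infection-control review 277 days ago vs limit 365 → met
10. condition 'offers permanent makeup' does not hold → requirement n/a → met
Not met: 0 of 10

0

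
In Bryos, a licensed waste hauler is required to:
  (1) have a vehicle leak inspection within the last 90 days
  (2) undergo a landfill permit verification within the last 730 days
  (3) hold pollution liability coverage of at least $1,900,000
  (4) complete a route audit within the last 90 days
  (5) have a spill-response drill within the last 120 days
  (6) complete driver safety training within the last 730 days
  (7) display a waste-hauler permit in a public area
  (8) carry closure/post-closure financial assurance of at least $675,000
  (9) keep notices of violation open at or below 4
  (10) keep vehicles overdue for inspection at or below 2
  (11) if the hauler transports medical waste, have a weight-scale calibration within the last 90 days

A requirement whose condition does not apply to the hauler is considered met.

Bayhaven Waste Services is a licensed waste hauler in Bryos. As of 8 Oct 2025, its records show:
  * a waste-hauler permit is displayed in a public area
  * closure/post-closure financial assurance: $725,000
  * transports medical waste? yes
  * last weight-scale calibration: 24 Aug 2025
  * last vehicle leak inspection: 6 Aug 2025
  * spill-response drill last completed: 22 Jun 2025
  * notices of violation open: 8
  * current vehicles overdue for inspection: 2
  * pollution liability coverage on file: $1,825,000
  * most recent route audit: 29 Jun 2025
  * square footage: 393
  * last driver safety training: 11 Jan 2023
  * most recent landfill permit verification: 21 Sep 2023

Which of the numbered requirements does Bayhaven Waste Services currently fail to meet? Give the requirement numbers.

2, 3, 4, 6, 9

1. vehicle leak inspection 63 days ago vs limit 90 → met
2. landfill permit verification 748 days ago vs limit 730 → not met
3. pollution liability coverage $1,825,000 < $1,900,000 → not met
4. route audit 101 days ago vs limit 90 → not met
5. spill-response drill 108 days ago vs limit 120 → met
6. driver safety training 1001 days ago vs limit 730 → not met
7. waste-hauler permit present → met
8. closure/post-closure financial assurance $725,000 ≥ $675,000 → met
9. notices of violation open 8 > 4 → not met
10. vehicles overdue for inspection 2 ≤ 2 → met
11. condition 'transports medical waste' holds; weight-scale calibration 45 days ago vs limit 90 → met
Not met: 2, 3, 4, 6, 9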